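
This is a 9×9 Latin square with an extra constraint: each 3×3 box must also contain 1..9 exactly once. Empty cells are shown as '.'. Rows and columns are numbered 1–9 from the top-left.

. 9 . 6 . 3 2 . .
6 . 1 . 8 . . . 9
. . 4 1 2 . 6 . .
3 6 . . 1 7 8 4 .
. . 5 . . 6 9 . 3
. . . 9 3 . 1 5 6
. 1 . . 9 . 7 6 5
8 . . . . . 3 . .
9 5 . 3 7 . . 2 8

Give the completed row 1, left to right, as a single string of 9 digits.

798653214

row 3, column 9 = 7: row 3 has {1,2,4,6}; col 9 has {3,5,6,8,9}; box has {2,6,9} → only 7 remains.
row 4, column 9 = 2: row 4 has {1,3,4,6,7,8}; col 9 has {3,5,6,7,8,9}; box has {1,3,4,5,6,8,9} → only 2 remains.
row 5, column 5 = 4: row 5 has {3,5,6,9}; col 5 has {1,2,3,7,8,9}; box has {1,3,6,7,9} → only 4 remains.
row 5, column 8 = 7: row 5 has {3,4,5,6,9}; col 8 has {2,4,5,6}; box has {1,2,3,4,5,6,8,9} → only 7 remains.
row 9, column 3 = 6: row 9 has {2,3,5,7,8,9}; col 3 has {1,4,5}; box has {1,5,8,9} → only 6 remains.
row 9, column 7 = 4: row 9 has {2,3,5,6,7,8,9}; col 7 has {1,2,3,6,7,8,9}; box has {2,3,5,6,7,8} → only 4 remains.
row 1, column 5 = 5: row 1 has {2,3,6,9}; col 5 has {1,2,3,4,7,8,9}; box has {1,2,3,6,8} → only 5 remains.
row 2, column 6 = 4: row 2 has {1,6,8,9}; col 6 has {3,6,7}; box has {1,2,3,5,6,8} → only 4 remains.
row 2, column 7 = 5: row 2 has {1,4,6,8,9}; col 7 has {1,2,3,4,6,7,8,9}; box has {2,6,7,9} → only 5 remains.
row 2, column 8 = 3: row 2 has {1,4,5,6,8,9}; col 8 has {2,4,5,6,7}; box has {2,5,6,7,9} → only 3 remains.
row 3, column 1 = 5: row 3 has {1,2,4,6,7}; col 1 has {3,6,8,9}; box has {1,4,6,9} → only 5 remains.
row 3, column 6 = 9: row 3 has {1,2,4,5,6,7}; col 6 has {3,4,6,7}; box has {1,2,3,4,5,6,8} → only 9 remains.
row 3, column 8 = 8: row 3 has {1,2,4,5,6,7,9}; col 8 has {2,3,4,5,6,7}; box has {2,3,5,6,7,9} → only 8 remains.
row 4, column 3 = 9: row 4 has {1,2,3,4,6,7,8}; col 3 has {1,4,5,6}; box has {3,5,6} → only 9 remains.
row 4, column 4 = 5: row 4 has {1,2,3,4,6,7,8,9}; col 4 has {1,3,6,9}; box has {1,3,4,6,7,9} → only 5 remains.
row 8, column 5 = 6: row 8 has {3,8}; col 5 has {1,2,3,4,5,7,8,9}; box has {3,7,9} → only 6 remains.
row 8, column 9 = 1: row 8 has {3,6,8}; col 9 has {2,3,5,6,7,8,9}; box has {2,3,4,5,6,7,8} → only 1 remains.
row 9, column 6 = 1: row 9 has {2,3,4,5,6,7,8,9}; col 6 has {3,4,6,7,9}; box has {3,6,7,9} → only 1 remains.
row 1, column 1 = 7: row 1 has {2,3,5,6,9}; col 1 has {3,5,6,8,9}; box has {1,4,5,6,9} → only 7 remains.
row 1, column 3 = 8: row 1 has {2,3,5,6,7,9}; col 3 has {1,4,5,6,9}; box has {1,4,5,6,7,9} → only 8 remains.
row 1, column 8 = 1: row 1 has {2,3,5,6,7,8,9}; col 8 has {2,3,4,5,6,7,8}; box has {2,3,5,6,7,8,9} → only 1 remains.
row 1, column 9 = 4: row 1 has {1,2,3,5,6,7,8,9}; col 9 has {1,2,3,5,6,7,8,9}; box has {1,2,3,5,6,7,8,9} → only 4 remains.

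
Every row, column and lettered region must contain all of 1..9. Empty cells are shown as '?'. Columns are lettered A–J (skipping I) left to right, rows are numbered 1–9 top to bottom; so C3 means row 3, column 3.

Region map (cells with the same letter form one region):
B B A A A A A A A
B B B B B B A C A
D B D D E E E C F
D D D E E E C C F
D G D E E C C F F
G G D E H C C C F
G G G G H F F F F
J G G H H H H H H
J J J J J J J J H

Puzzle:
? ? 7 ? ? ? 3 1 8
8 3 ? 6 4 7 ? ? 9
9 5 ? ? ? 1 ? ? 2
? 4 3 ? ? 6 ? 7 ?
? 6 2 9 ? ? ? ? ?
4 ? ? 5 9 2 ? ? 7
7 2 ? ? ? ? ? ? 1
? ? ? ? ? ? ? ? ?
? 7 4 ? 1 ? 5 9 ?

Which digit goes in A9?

3

A1 = 2 (sole candidate).
B1 = 9 (sole candidate).
D1 = 4 (sole candidate).
F1 = 5 (sole candidate).
C2 = 1 (sole candidate).
G2 = 2 (sole candidate).
H2 = 5 (sole candidate).
J4 = 5 (sole candidate).
E1 = 6 (sole candidate).
A4 = 1 (sole candidate).
A5 = 5 (sole candidate).
G4 = 9 (hidden single in row 4).
G5 = 1 (hidden single in row 5).
E5 = 7 (hidden single in row 5).
D3 = 7 (hidden single in row 3).
B6 = 1 (hidden single in row 6).
H6 = 3 (hidden single in row 6).
B8 = 8 (sole candidate).
D7 = 3 (sole candidate).
E3 = 3 (hidden single in row 3).
J5 = 3 (hidden single in row 5).
J9 = 6 (sole candidate).
J8 = 4 (sole candidate).
A9 = 3: row 9 has {1,4,5,6,7,9}; col 1 has {1,2,4,5,7,8,9}; region has {1,4,5,7,9} → only 3 remains.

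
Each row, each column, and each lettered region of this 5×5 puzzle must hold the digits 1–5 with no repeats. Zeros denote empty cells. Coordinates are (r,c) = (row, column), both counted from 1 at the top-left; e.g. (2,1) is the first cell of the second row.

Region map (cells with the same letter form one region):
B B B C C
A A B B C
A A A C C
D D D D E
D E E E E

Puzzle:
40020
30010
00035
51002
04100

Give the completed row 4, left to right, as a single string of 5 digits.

51342

(1,5) = 1: row 1 has {2,4}; col 5 has {2,5}; region has {2,3,5} → only 1 remains.
(2,5) = 4: row 2 has {1,3}; col 5 has {1,2,5}; region has {1,2,3,5} → only 4 remains.
(3,2) = 2: row 3 has {3,5}; col 2 has {1,4}; region has {3} → only 2 remains.
(3,3) = 4: row 3 has {2,3,5}; col 3 has {1}; region has {2,3} → only 4 remains.
(4,3) = 3: row 4 has {1,2,5}; col 3 has {1,4}; region has {1,5} → only 3 remains.
(4,4) = 4: row 4 has {1,2,3,5}; col 4 has {1,2,3}; region has {1,3,5} → only 4 remains.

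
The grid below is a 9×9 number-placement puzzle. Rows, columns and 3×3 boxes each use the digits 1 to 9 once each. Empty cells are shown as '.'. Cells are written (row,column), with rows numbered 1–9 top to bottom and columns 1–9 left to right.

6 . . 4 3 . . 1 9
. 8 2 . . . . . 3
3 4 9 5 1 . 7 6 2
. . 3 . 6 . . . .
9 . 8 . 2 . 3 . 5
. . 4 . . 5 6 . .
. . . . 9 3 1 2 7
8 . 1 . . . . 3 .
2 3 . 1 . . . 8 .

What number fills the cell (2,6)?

9

(2,5) = 7 (sole candidate).
(3,6) = 8 (sole candidate).
(5,4) = 7 (sole candidate).
(5,8) = 4 (sole candidate).
(6,5) = 8 (sole candidate).
(6,9) = 1 (sole candidate).
(1,6) = 2 (sole candidate).
(2,8) = 5 (sole candidate).
(4,4) = 9 (sole candidate).
(4,8) = 7 (sole candidate).
(4,9) = 8 (sole candidate).
(5,6) = 1 (sole candidate).
(6,1) = 7 (sole candidate).
(6,2) = 2 (sole candidate).
(6,4) = 3 (sole candidate).
(6,8) = 9 (sole candidate).
(1,7) = 8 (sole candidate).
(2,1) = 1 (sole candidate).
(2,4) = 6 (sole candidate).
(2,6) = 9: row 2 has {1,2,3,5,6,7,8}; col 6 has {1,2,3,5,8}; box has {1,2,3,4,5,6,7,8} → only 9 remains.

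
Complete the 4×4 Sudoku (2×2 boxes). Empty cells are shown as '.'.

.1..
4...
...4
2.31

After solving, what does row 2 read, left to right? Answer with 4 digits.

R1C1 = 3 (sole candidate).
R1C4 = 2 (sole candidate).
R2C2 = 2: row 2 has {4}; col 2 has {1}; box has {1,3,4} → only 2 remains.
R2C3 = 1: row 2 has {2,4}; col 3 has {3}; box has {2} → only 1 remains.
R2C4 = 3: row 2 has {1,2,4}; col 4 has {1,2,4}; box has {1,2} → only 3 remains.

4213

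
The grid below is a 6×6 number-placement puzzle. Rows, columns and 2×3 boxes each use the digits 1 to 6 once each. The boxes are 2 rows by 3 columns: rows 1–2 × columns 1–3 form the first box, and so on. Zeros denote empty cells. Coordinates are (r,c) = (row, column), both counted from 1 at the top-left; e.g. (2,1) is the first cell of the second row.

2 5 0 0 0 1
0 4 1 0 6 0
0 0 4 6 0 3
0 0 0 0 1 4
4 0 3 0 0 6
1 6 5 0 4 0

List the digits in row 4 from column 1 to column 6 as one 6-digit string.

(1,3) = 6: row 1 has {1,2,5}; col 3 has {1,3,4,5}; box has {1,2,4,5} → only 6 remains.
(1,5) = 3: row 1 has {1,2,5,6}; col 5 has {1,4,6}; box has {1,6} → only 3 remains.
(2,1) = 3: row 2 has {1,4,6}; col 1 has {1,2,4}; box has {1,2,4,5,6} → only 3 remains.
(3,1) = 5: row 3 has {3,4,6}; col 1 has {1,2,3,4}; box has {4} → only 5 remains.
(3,5) = 2: row 3 has {3,4,5,6}; col 5 has {1,3,4,6}; box has {1,3,4,6} → only 2 remains.
(4,1) = 6: row 4 has {1,4}; col 1 has {1,2,3,4,5}; box has {4,5} → only 6 remains.
(4,3) = 2: row 4 has {1,4,6}; col 3 has {1,3,4,5,6}; box has {4,5,6} → only 2 remains.
(4,4) = 5: row 4 has {1,2,4,6}; col 4 has {6}; box has {1,2,3,4,6} → only 5 remains.
(5,2) = 2: row 5 has {3,4,6}; col 2 has {4,5,6}; box has {1,3,4,5,6} → only 2 remains.
(5,4) = 1: row 5 has {2,3,4,6}; col 4 has {5,6}; box has {4,6} → only 1 remains.
(5,5) = 5: row 5 has {1,2,3,4,6}; col 5 has {1,2,3,4,6}; box has {1,4,6} → only 5 remains.
(6,6) = 2: row 6 has {1,4,5,6}; col 6 has {1,3,4,6}; box has {1,4,5,6} → only 2 remains.
(1,4) = 4: row 1 has {1,2,3,5,6}; col 4 has {1,5,6}; box has {1,3,6} → only 4 remains.
(2,4) = 2: row 2 has {1,3,4,6}; col 4 has {1,4,5,6}; box has {1,3,4,6} → only 2 remains.
(2,6) = 5: row 2 has {1,2,3,4,6}; col 6 has {1,2,3,4,6}; box has {1,2,3,4,6} → only 5 remains.
(3,2) = 1: row 3 has {2,3,4,5,6}; col 2 has {2,4,5,6}; box has {2,4,5,6} → only 1 remains.
(4,2) = 3: row 4 has {1,2,4,5,6}; col 2 has {1,2,4,5,6}; box has {1,2,4,5,6} → only 3 remains.

632514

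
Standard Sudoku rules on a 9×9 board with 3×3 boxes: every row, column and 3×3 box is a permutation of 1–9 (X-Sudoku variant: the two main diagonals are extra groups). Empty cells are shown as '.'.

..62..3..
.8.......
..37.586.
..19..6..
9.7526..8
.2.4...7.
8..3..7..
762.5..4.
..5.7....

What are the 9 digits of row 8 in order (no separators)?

762859143

row 6, column 3 = 8 (sole candidate).
row 6, column 6 = 1 (sole candidate).
row 7, column 3 = 9 (sole candidate).
row 9, column 9 = 6 (sole candidate).
row 1, column 1 = 5 (sole candidate).
row 2, column 3 = 4 (sole candidate).
row 6, column 5 = 3 (sole candidate).
row 4, column 5 = 8 (sole candidate).
row 4, column 6 = 7 (sole candidate).
row 6, column 1 = 6 (sole candidate).
row 1, column 9 = 1 (sole candidate).
row 2, column 8 = 5 (sole candidate).
row 9, column 1 = 3 (sole candidate).
row 1, column 8 = 9 (sole candidate).
row 2, column 7 = 2 (sole candidate).
row 2, column 9 = 7 (sole candidate).
row 3, column 9 = 4 (sole candidate).
row 4, column 1 = 4 (sole candidate).
row 5, column 2 = 3 (sole candidate).
row 5, column 8 = 1 (sole candidate).
row 7, column 8 = 2 (sole candidate).
row 7, column 9 = 5 (sole candidate).
row 9, column 8 = 8 (sole candidate).
row 1, column 2 = 7 (sole candidate).
row 1, column 5 = 4 (sole candidate).
row 1, column 6 = 8 (sole candidate).
row 2, column 1 = 1 (sole candidate).
row 2, column 4 = 6 (sole candidate).
row 2, column 5 = 9 (sole candidate).
row 2, column 6 = 3 (sole candidate).
row 3, column 1 = 2 (sole candidate).
row 3, column 2 = 9 (sole candidate).
row 3, column 5 = 1 (sole candidate).
row 4, column 2 = 5 (sole candidate).
row 4, column 8 = 3 (sole candidate).
row 4, column 9 = 2 (sole candidate).
row 5, column 7 = 4 (sole candidate).
row 6, column 9 = 9 (sole candidate).
row 7, column 5 = 6 (sole candidate).
row 7, column 6 = 4 (sole candidate).
row 8, column 6 = 9: row 8 has {2,4,5,6,7}; col 6 has {1,3,4,5,6,7,8}; box has {3,4,5,6,7} → only 9 remains.
row 8, column 7 = 1: row 8 has {2,4,5,6,7,9}; col 7 has {2,3,4,6,7,8}; box has {2,4,5,6,7,8} → only 1 remains.
row 8, column 9 = 3: row 8 has {1,2,4,5,6,7,9}; col 9 has {1,2,4,5,6,7,8,9}; box has {1,2,4,5,6,7,8} → only 3 remains.
row 9, column 4 = 1 (sole candidate).
row 9, column 6 = 2 (sole candidate).
row 9, column 7 = 9 (sole candidate).
row 6, column 7 = 5 (sole candidate).
row 7, column 2 = 1 (sole candidate).
row 8, column 4 = 8: row 8 has {1,2,3,4,5,6,7,9}; col 4 has {1,2,3,4,5,6,7,9}; box has {1,2,3,4,5,6,7,9} → only 8 remains.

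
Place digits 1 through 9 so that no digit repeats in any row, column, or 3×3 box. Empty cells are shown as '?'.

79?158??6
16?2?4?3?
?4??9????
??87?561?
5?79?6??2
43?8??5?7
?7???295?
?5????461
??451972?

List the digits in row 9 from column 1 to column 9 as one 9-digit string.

R1C7 = 2: row 1 has {1,5,6,7,8,9}; col 7 has {4,5,6,7,9}; box has {3,6} → only 2 remains.
R1C8 = 4: row 1 has {1,2,5,6,7,8,9}; col 8 has {1,2,3,5,6}; box has {2,3,6} → only 4 remains.
R2C3 = 5: row 2 has {1,2,3,4,6}; col 3 has {4,7,8}; box has {1,4,6,7,9} → only 5 remains.
R2C5 = 7: row 2 has {1,2,3,4,5,6}; col 5 has {1,5,9}; box has {1,2,4,5,8,9} → only 7 remains.
R2C7 = 8: row 2 has {1,2,3,4,5,6,7}; col 7 has {2,4,5,6,7,9}; box has {2,3,4,6} → only 8 remains.
R2C9 = 9: row 2 has {1,2,3,4,5,6,7,8}; col 9 has {1,2,6,7}; box has {2,3,4,6,8} → only 9 remains.
R3C6 = 3: row 3 has {4,9}; col 6 has {2,4,5,6,8,9}; box has {1,2,4,5,7,8,9} → only 3 remains.
R3C7 = 1: row 3 has {3,4,9}; col 7 has {2,4,5,6,7,8,9}; box has {2,3,4,6,8,9} → only 1 remains.
R3C8 = 7: row 3 has {1,3,4,9}; col 8 has {1,2,3,4,5,6}; box has {1,2,3,4,6,8,9} → only 7 remains.
R3C9 = 5: row 3 has {1,3,4,7,9}; col 9 has {1,2,6,7,9}; box has {1,2,3,4,6,7,8,9} → only 5 remains.
R4C2 = 2: row 4 has {1,5,6,7,8}; col 2 has {3,4,5,6,7,9}; box has {3,4,5,7,8} → only 2 remains.
R5C2 = 1: row 5 has {2,5,6,7,9}; col 2 has {2,3,4,5,6,7,9}; box has {2,3,4,5,7,8} → only 1 remains.
R5C7 = 3: row 5 has {1,2,5,6,7,9}; col 7 has {1,2,4,5,6,7,8,9}; box has {1,2,5,6,7} → only 3 remains.
R5C8 = 8: row 5 has {1,2,3,5,6,7,9}; col 8 has {1,2,3,4,5,6,7}; box has {1,2,3,5,6,7} → only 8 remains.
R6C5 = 2: row 6 has {3,4,5,7,8}; col 5 has {1,5,7,9}; box has {5,6,7,8,9} → only 2 remains.
R6C6 = 1: row 6 has {2,3,4,5,7,8}; col 6 has {2,3,4,5,6,8,9}; box has {2,5,6,7,8,9} → only 1 remains.
R6C8 = 9: row 6 has {1,2,3,4,5,7,8}; col 8 has {1,2,3,4,5,6,7,8}; box has {1,2,3,5,6,7,8} → only 9 remains.
R8C4 = 3: row 8 has {1,4,5,6}; col 4 has {1,2,5,7,8,9}; box has {1,2,5,9} → only 3 remains.
R8C5 = 8: row 8 has {1,3,4,5,6}; col 5 has {1,2,5,7,9}; box has {1,2,3,5,9} → only 8 remains.
R8C6 = 7: row 8 has {1,3,4,5,6,8}; col 6 has {1,2,3,4,5,6,8,9}; box has {1,2,3,5,8,9} → only 7 remains.
R9C2 = 8: row 9 has {1,2,4,5,7,9}; col 2 has {1,2,3,4,5,6,7,9}; box has {4,5,7} → only 8 remains.
R9C9 = 3: row 9 has {1,2,4,5,7,8,9}; col 9 has {1,2,5,6,7,9}; box has {1,2,4,5,6,7,9} → only 3 remains.
R1C3 = 3: row 1 has {1,2,4,5,6,7,8,9}; col 3 has {4,5,7,8}; box has {1,4,5,6,7,9} → only 3 remains.
R3C3 = 2: row 3 has {1,3,4,5,7,9}; col 3 has {3,4,5,7,8}; box has {1,3,4,5,6,7,9} → only 2 remains.
R3C4 = 6: row 3 has {1,2,3,4,5,7,9}; col 4 has {1,2,3,5,7,8,9}; box has {1,2,3,4,5,7,8,9} → only 6 remains.
R4C1 = 9: row 4 has {1,2,5,6,7,8}; col 1 has {1,4,5,7}; box has {1,2,3,4,5,7,8} → only 9 remains.
R4C9 = 4: row 4 has {1,2,5,6,7,8,9}; col 9 has {1,2,3,5,6,7,9}; box has {1,2,3,5,6,7,8,9} → only 4 remains.
R5C5 = 4: row 5 has {1,2,3,5,6,7,8,9}; col 5 has {1,2,5,7,8,9}; box has {1,2,5,6,7,8,9} → only 4 remains.
R6C3 = 6: row 6 has {1,2,3,4,5,7,8,9}; col 3 has {2,3,4,5,7,8}; box has {1,2,3,4,5,7,8,9} → only 6 remains.
R7C3 = 1: row 7 has {2,5,7,9}; col 3 has {2,3,4,5,6,7,8}; box has {4,5,7,8} → only 1 remains.
R7C4 = 4: row 7 has {1,2,5,7,9}; col 4 has {1,2,3,5,6,7,8,9}; box has {1,2,3,5,7,8,9} → only 4 remains.
R7C5 = 6: row 7 has {1,2,4,5,7,9}; col 5 has {1,2,4,5,7,8,9}; box has {1,2,3,4,5,7,8,9} → only 6 remains.
R7C9 = 8: row 7 has {1,2,4,5,6,7,9}; col 9 has {1,2,3,4,5,6,7,9}; box has {1,2,3,4,5,6,7,9} → only 8 remains.
R8C1 = 2: row 8 has {1,3,4,5,6,7,8}; col 1 has {1,4,5,7,9}; box has {1,4,5,7,8} → only 2 remains.
R8C3 = 9: row 8 has {1,2,3,4,5,6,7,8}; col 3 has {1,2,3,4,5,6,7,8}; box has {1,2,4,5,7,8} → only 9 remains.
R9C1 = 6: row 9 has {1,2,3,4,5,7,8,9}; col 1 has {1,2,4,5,7,9}; box has {1,2,4,5,7,8,9} → only 6 remains.

684519723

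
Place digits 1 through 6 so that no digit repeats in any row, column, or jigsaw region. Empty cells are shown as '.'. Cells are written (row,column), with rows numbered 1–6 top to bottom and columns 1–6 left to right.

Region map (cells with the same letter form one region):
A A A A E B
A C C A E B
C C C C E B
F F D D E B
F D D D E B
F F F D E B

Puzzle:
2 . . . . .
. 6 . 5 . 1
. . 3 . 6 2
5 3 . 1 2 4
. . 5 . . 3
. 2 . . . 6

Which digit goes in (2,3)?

2

(1,6) = 5: row 1 has {2}; col 6 has {1,2,3,4,6}; region has {1,2,3,4,6} → only 5 remains.
(3,4) = 4: row 3 has {2,3,6}; col 4 has {1,5}; region has {3,6} → only 4 remains.
(4,3) = 6: row 4 has {1,2,3,4,5}; col 3 has {3,5}; region has {1,5} → only 6 remains.
(5,2) = 4: row 5 has {3,5}; col 2 has {2,3,6}; region has {1,5,6} → only 4 remains.
(5,4) = 2: row 5 has {3,4,5}; col 4 has {1,4,5}; region has {1,4,5,6} → only 2 remains.
(5,5) = 1: row 5 has {2,3,4,5}; col 5 has {2,6}; region has {2,6} → only 1 remains.
(6,4) = 3: row 6 has {2,6}; col 4 has {1,2,4,5}; region has {1,2,4,5,6} → only 3 remains.
(1,2) = 1: row 1 has {2,5}; col 2 has {2,3,4,6}; region has {2,5} → only 1 remains.
(1,3) = 4: row 1 has {1,2,5}; col 3 has {3,5,6}; region has {1,2,5} → only 4 remains.
(1,4) = 6: row 1 has {1,2,4,5}; col 4 has {1,2,3,4,5}; region has {1,2,4,5} → only 6 remains.
(1,5) = 3: row 1 has {1,2,4,5,6}; col 5 has {1,2,6}; region has {1,2,6} → only 3 remains.
(2,1) = 3: row 2 has {1,5,6}; col 1 has {2,5}; region has {1,2,4,5,6} → only 3 remains.
(2,3) = 2: row 2 has {1,3,5,6}; col 3 has {3,4,5,6}; region has {3,4,6} → only 2 remains.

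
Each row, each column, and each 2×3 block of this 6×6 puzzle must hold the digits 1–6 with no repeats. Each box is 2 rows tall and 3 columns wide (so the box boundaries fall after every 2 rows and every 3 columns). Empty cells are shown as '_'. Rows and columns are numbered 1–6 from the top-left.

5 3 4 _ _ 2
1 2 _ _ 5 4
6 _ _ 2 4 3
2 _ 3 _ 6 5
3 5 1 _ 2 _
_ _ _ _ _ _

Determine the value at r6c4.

5

r1c5 = 1: row 1 has {2,3,4,5}; col 5 has {2,4,5,6}; box has {2,4,5} → only 1 remains.
r2c3 = 6: row 2 has {1,2,4,5}; col 3 has {1,3,4}; box has {1,2,3,4,5} → only 6 remains.
r2c4 = 3: row 2 has {1,2,4,5,6}; col 4 has {2}; box has {1,2,4,5} → only 3 remains.
r3c2 = 1: row 3 has {2,3,4,6}; col 2 has {2,3,5}; box has {2,3,6} → only 1 remains.
r3c3 = 5: row 3 has {1,2,3,4,6}; col 3 has {1,3,4,6}; box has {1,2,3,6} → only 5 remains.
r4c2 = 4: row 4 has {2,3,5,6}; col 2 has {1,2,3,5}; box has {1,2,3,5,6} → only 4 remains.
r4c4 = 1: row 4 has {2,3,4,5,6}; col 4 has {2,3}; box has {2,3,4,5,6} → only 1 remains.
r5c6 = 6: row 5 has {1,2,3,5}; col 6 has {2,3,4,5}; box has {2} → only 6 remains.
r6c1 = 4: row 6 has {}; col 1 has {1,2,3,5,6}; box has {1,3,5} → only 4 remains.
r6c2 = 6: row 6 has {4}; col 2 has {1,2,3,4,5}; box has {1,3,4,5} → only 6 remains.
r6c3 = 2: row 6 has {4,6}; col 3 has {1,3,4,5,6}; box has {1,3,4,5,6} → only 2 remains.
r6c4 = 5: row 6 has {2,4,6}; col 4 has {1,2,3}; box has {2,6} → only 5 remains.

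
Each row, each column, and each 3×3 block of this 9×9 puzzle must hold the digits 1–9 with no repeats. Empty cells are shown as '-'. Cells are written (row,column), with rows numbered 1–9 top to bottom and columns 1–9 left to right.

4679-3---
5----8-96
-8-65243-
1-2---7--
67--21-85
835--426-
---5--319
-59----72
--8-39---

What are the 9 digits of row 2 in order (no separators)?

(1,5) = 1: row 1 has {3,4,6,7,9}; col 5 has {2,3,5}; box has {2,3,5,6,8,9} → only 1 remains.
(1,9) = 8: row 1 has {1,3,4,6,7,9}; col 9 has {2,5,6,9}; box has {3,4,6,9} → only 8 remains.
(2,7) = 1: row 2 has {5,6,8,9}; col 7 has {2,3,4,7}; box has {3,4,6,8,9} → only 1 remains.
(3,1) = 9: row 3 has {2,3,4,5,6,8}; col 1 has {1,4,5,6,8}; box has {4,5,6,7,8} → only 9 remains.
(3,3) = 1: row 3 has {2,3,4,5,6,8,9}; col 3 has {2,5,7,8,9}; box has {4,5,6,7,8,9} → only 1 remains.
(3,9) = 7: row 3 has {1,2,3,4,5,6,8,9}; col 9 has {2,5,6,8,9}; box has {1,3,4,6,8,9} → only 7 remains.
(4,8) = 4: row 4 has {1,2,7}; col 8 has {1,3,6,7,8,9}; box has {2,5,6,7,8} → only 4 remains.
(4,9) = 3: row 4 has {1,2,4,7}; col 9 has {2,5,6,7,8,9}; box has {2,4,5,6,7,8} → only 3 remains.
(5,3) = 4: row 5 has {1,2,5,6,7,8}; col 3 has {1,2,5,7,8,9}; box has {1,2,3,5,6,7,8} → only 4 remains.
(5,4) = 3: row 5 has {1,2,4,5,6,7,8}; col 4 has {5,6,9}; box has {1,2,4} → only 3 remains.
(5,7) = 9: row 5 has {1,2,3,4,5,6,7,8}; col 7 has {1,2,3,4,7}; box has {2,3,4,5,6,7,8} → only 9 remains.
(6,4) = 7: row 6 has {2,3,4,5,6,8}; col 4 has {3,5,6,9}; box has {1,2,3,4} → only 7 remains.
(6,5) = 9: row 6 has {2,3,4,5,6,7,8}; col 5 has {1,2,3,5}; box has {1,2,3,4,7} → only 9 remains.
(6,9) = 1: row 6 has {2,3,4,5,6,7,8,9}; col 9 has {2,3,5,6,7,8,9}; box has {2,3,4,5,6,7,8,9} → only 1 remains.
(7,3) = 6: row 7 has {1,3,5,9}; col 3 has {1,2,4,5,7,8,9}; box has {5,8,9} → only 6 remains.
(7,6) = 7: row 7 has {1,3,5,6,9}; col 6 has {1,2,3,4,8,9}; box has {3,5,9} → only 7 remains.
(8,1) = 3: row 8 has {2,5,7,9}; col 1 has {1,4,5,6,8,9}; box has {5,6,8,9} → only 3 remains.
(8,6) = 6: row 8 has {2,3,5,7,9}; col 6 has {1,2,3,4,7,8,9}; box has {3,5,7,9} → only 6 remains.
(8,7) = 8: row 8 has {2,3,5,6,7,9}; col 7 has {1,2,3,4,7,9}; box has {1,2,3,7,9} → only 8 remains.
(9,8) = 5: row 9 has {3,8,9}; col 8 has {1,3,4,6,7,8,9}; box has {1,2,3,7,8,9} → only 5 remains.
(9,9) = 4: row 9 has {3,5,8,9}; col 9 has {1,2,3,5,6,7,8,9}; box has {1,2,3,5,7,8,9} → only 4 remains.
(1,7) = 5: row 1 has {1,3,4,6,7,8,9}; col 7 has {1,2,3,4,7,8,9}; box has {1,3,4,6,7,8,9} → only 5 remains.
(1,8) = 2: row 1 has {1,3,4,5,6,7,8,9}; col 8 has {1,3,4,5,6,7,8,9}; box has {1,3,4,5,6,7,8,9} → only 2 remains.
(2,2) = 2: row 2 has {1,5,6,8,9}; col 2 has {3,5,6,7,8}; box has {1,4,5,6,7,8,9} → only 2 remains.
(2,3) = 3: row 2 has {1,2,5,6,8,9}; col 3 has {1,2,4,5,6,7,8,9}; box has {1,2,4,5,6,7,8,9} → only 3 remains.
(2,4) = 4: row 2 has {1,2,3,5,6,8,9}; col 4 has {3,5,6,7,9}; box has {1,2,3,5,6,8,9} → only 4 remains.
(2,5) = 7: row 2 has {1,2,3,4,5,6,8,9}; col 5 has {1,2,3,5,9}; box has {1,2,3,4,5,6,8,9} → only 7 remains.

523478196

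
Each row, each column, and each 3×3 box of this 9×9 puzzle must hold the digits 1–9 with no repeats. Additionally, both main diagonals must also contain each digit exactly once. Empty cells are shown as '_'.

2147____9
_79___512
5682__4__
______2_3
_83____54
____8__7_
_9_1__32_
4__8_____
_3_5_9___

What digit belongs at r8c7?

r2c1 = 3: row 2 has {1,2,5,7,9}; col 1 has {2,4,5}; box has {1,2,4,5,6,7,8,9} → only 3 remains.
r3c8 = 3: row 3 has {2,4,5,6,8}; col 8 has {1,2,5,7}; box has {1,2,4,5,9} → only 3 remains.
r3c9 = 7: row 3 has {2,3,4,5,6,8}; col 9 has {2,3,4,9}; box has {1,2,3,4,5,9} → only 7 remains.
r5c5 = 6: row 5 has {3,4,5,8}; col 5 has {8}; box has {8}; main diagonal has {2,3,7,8}; anti-diagonal has {1,4,9} → only 6 remains.
r6c4 = 3: row 6 has {7,8}; col 4 has {1,2,5,7,8}; box has {6,8}; anti-diagonal has {1,4,6,9} → only 3 remains.
r8c8 = 9: row 8 has {4,8}; col 8 has {1,2,3,5,7}; box has {2,3}; main diagonal has {2,3,6,7,8} → only 9 remains.
r9c9 = 1: row 9 has {3,5,9}; col 9 has {2,3,4,7,9}; box has {2,3,9}; main diagonal has {2,3,6,7,8,9} → only 1 remains.
r2c5 = 4: row 2 has {1,2,3,5,7,9}; col 5 has {6,8}; box has {2,7} → only 4 remains.
r3c6 = 1: row 3 has {2,3,4,5,6,7,8}; col 6 has {9}; box has {2,4,7} → only 1 remains.
r4c4 = 4: row 4 has {2,3}; col 4 has {1,2,3,5,7,8}; box has {3,6,8}; main diagonal has {1,2,3,6,7,8,9} → only 4 remains.
r5c4 = 9: row 5 has {3,4,5,6,8}; col 4 has {1,2,3,4,5,7,8}; box has {3,4,6,8} → only 9 remains.
r5c7 = 1: row 5 has {3,4,5,6,8,9}; col 7 has {2,3,4,5}; box has {2,3,4,5,7} → only 1 remains.
r6c6 = 5: row 6 has {3,7,8}; col 6 has {1,9}; box has {3,4,6,8,9}; main diagonal has {1,2,3,4,6,7,8,9} → only 5 remains.
r6c9 = 6: row 6 has {3,5,7,8}; col 9 has {1,2,3,4,7,9}; box has {1,2,3,4,5,7} → only 6 remains.
r7c5 = 7: row 7 has {1,2,3,9}; col 5 has {4,6,8}; box has {1,5,8,9} → only 7 remains.
r8c9 = 5: row 8 has {4,8,9}; col 9 has {1,2,3,4,6,7,9}; box has {1,2,3,9} → only 5 remains.
r9c5 = 2: row 9 has {1,3,5,9}; col 5 has {4,6,7,8}; box has {1,5,7,8,9} → only 2 remains.
r2c4 = 6: row 2 has {1,2,3,4,5,7,9}; col 4 has {1,2,3,4,5,7,8,9}; box has {1,2,4,7} → only 6 remains.
r2c6 = 8: row 2 has {1,2,3,4,5,6,7,9}; col 6 has {1,5,9}; box has {1,2,4,6,7} → only 8 remains.
r3c5 = 9: row 3 has {1,2,3,4,5,6,7,8}; col 5 has {2,4,6,7,8}; box has {1,2,4,6,7,8} → only 9 remains.
r4c2 = 5: row 4 has {2,3,4}; col 2 has {1,3,6,7,8,9}; box has {3,8} → only 5 remains.
r4c5 = 1: row 4 has {2,3,4,5}; col 5 has {2,4,6,7,8,9}; box has {3,4,5,6,8,9} → only 1 remains.
r4c6 = 7: row 4 has {1,2,3,4,5}; col 6 has {1,5,8,9}; box has {1,3,4,5,6,8,9}; anti-diagonal has {1,3,4,6,9} → only 7 remains.
r4c8 = 8: row 4 has {1,2,3,4,5,7}; col 8 has {1,2,3,5,7,9}; box has {1,2,3,4,5,6,7} → only 8 remains.
r5c1 = 7: row 5 has {1,3,4,5,6,8,9}; col 1 has {2,3,4,5}; box has {3,5,8} → only 7 remains.
r5c6 = 2: row 5 has {1,3,4,5,6,7,8,9}; col 6 has {1,5,7,8,9}; box has {1,3,4,5,6,7,8,9} → only 2 remains.
r6c7 = 9: row 6 has {3,5,6,7,8}; col 7 has {1,2,3,4,5}; box has {1,2,3,4,5,6,7,8} → only 9 remains.
r7c3 = 5: row 7 has {1,2,3,7,9}; col 3 has {3,4,8,9}; box has {3,4,9}; anti-diagonal has {1,3,4,6,7,9} → only 5 remains.
r7c9 = 8: row 7 has {1,2,3,5,7,9}; col 9 has {1,2,3,4,5,6,7,9}; box has {1,2,3,5,9} → only 8 remains.
r8c2 = 2: row 8 has {4,5,8,9}; col 2 has {1,3,5,6,7,8,9}; box has {3,4,5,9}; anti-diagonal has {1,3,4,5,6,7,9} → only 2 remains.
r8c5 = 3: row 8 has {2,4,5,8,9}; col 5 has {1,2,4,6,7,8,9}; box has {1,2,5,7,8,9} → only 3 remains.
r8c6 = 6: row 8 has {2,3,4,5,8,9}; col 6 has {1,2,5,7,8,9}; box has {1,2,3,5,7,8,9} → only 6 remains.
r8c7 = 7: row 8 has {2,3,4,5,6,8,9}; col 7 has {1,2,3,4,5,9}; box has {1,2,3,5,8,9} → only 7 remains.

7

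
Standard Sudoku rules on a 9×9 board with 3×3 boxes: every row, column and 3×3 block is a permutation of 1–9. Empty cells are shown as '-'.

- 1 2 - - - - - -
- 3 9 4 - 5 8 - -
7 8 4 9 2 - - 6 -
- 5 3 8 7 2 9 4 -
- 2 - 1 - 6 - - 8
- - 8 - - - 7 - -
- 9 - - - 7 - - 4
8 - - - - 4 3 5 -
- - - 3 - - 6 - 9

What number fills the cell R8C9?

R2C1 = 6: row 2 has {3,4,5,8,9}; col 1 has {7,8}; box has {1,2,3,4,7,8,9} → only 6 remains.
R2C5 = 1: row 2 has {3,4,5,6,8,9}; col 5 has {2,7}; box has {2,4,5,9} → only 1 remains.
R3C6 = 3: row 3 has {2,4,6,7,8,9}; col 6 has {2,4,5,6,7}; box has {1,2,4,5,9} → only 3 remains.
R4C1 = 1: row 4 has {2,3,4,5,7,8,9}; col 1 has {6,7,8}; box has {2,3,5,8} → only 1 remains.
R4C9 = 6: row 4 has {1,2,3,4,5,7,8,9}; col 9 has {4,8,9}; box has {4,7,8,9} → only 6 remains.
R5C3 = 7: row 5 has {1,2,6,8}; col 3 has {2,3,4,8,9}; box has {1,2,3,5,8} → only 7 remains.
R5C7 = 5: row 5 has {1,2,6,7,8}; col 7 has {3,6,7,8,9}; box has {4,6,7,8,9} → only 5 remains.
R5C8 = 3: row 5 has {1,2,5,6,7,8}; col 8 has {4,5,6}; box has {4,5,6,7,8,9} → only 3 remains.
R6C4 = 5: row 6 has {7,8}; col 4 has {1,3,4,8,9}; box has {1,2,6,7,8} → only 5 remains.
R6C6 = 9: row 6 has {5,7,8}; col 6 has {2,3,4,5,6,7}; box has {1,2,5,6,7,8} → only 9 remains.
R1C1 = 5: row 1 has {1,2}; col 1 has {1,6,7,8}; box has {1,2,3,4,6,7,8,9} → only 5 remains.
R1C6 = 8: row 1 has {1,2,5}; col 6 has {2,3,4,5,6,7,9}; box has {1,2,3,4,5,9} → only 8 remains.
R1C7 = 4: row 1 has {1,2,5,8}; col 7 has {3,5,6,7,8,9}; box has {6,8} → only 4 remains.
R3C7 = 1: row 3 has {2,3,4,6,7,8,9}; col 7 has {3,4,5,6,7,8,9}; box has {4,6,8} → only 1 remains.
R3C9 = 5: row 3 has {1,2,3,4,6,7,8,9}; col 9 has {4,6,8,9}; box has {1,4,6,8} → only 5 remains.
R5C5 = 4: row 5 has {1,2,3,5,6,7,8}; col 5 has {1,2,7}; box has {1,2,5,6,7,8,9} → only 4 remains.
R6C1 = 4: row 6 has {5,7,8,9}; col 1 has {1,5,6,7,8}; box has {1,2,3,5,7,8} → only 4 remains.
R6C2 = 6: row 6 has {4,5,7,8,9}; col 2 has {1,2,3,5,8,9}; box has {1,2,3,4,5,7,8} → only 6 remains.
R6C5 = 3: row 6 has {4,5,6,7,8,9}; col 5 has {1,2,4,7}; box has {1,2,4,5,6,7,8,9} → only 3 remains.
R7C7 = 2: row 7 has {4,7,9}; col 7 has {1,3,4,5,6,7,8,9}; box has {3,4,5,6,9} → only 2 remains.
R8C2 = 7: row 8 has {3,4,5,8}; col 2 has {1,2,3,5,6,8,9}; box has {8,9} → only 7 remains.
R8C9 = 1: row 8 has {3,4,5,7,8}; col 9 has {4,5,6,8,9}; box has {2,3,4,5,6,9} → only 1 remains.

1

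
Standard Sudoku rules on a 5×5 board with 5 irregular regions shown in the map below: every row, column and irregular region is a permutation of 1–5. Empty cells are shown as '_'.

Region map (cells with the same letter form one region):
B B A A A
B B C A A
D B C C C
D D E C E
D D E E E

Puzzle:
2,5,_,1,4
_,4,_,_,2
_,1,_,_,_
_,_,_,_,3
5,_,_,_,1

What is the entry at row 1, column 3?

3

row 1, column 3 = 3: row 1 has {1,2,4,5}; col 3 has {}; region has {1,2,4} → only 3 remains.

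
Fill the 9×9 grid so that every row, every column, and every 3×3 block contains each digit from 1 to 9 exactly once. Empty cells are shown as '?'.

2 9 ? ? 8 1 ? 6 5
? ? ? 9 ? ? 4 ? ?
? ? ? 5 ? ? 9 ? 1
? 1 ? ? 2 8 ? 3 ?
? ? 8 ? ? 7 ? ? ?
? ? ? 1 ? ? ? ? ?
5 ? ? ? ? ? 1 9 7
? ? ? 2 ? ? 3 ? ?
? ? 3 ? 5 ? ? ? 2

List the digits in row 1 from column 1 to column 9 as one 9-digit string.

r1c7 = 7: row 1 has {1,2,5,6,8,9}; col 7 has {1,3,4,9}; box has {1,4,5,6,9} → only 7 remains.
r1c3 = 4: row 1 has {1,2,5,6,7,8,9}; col 3 has {3,8}; box has {2,9} → only 4 remains.
r1c4 = 3: row 1 has {1,2,4,5,6,7,8,9}; col 4 has {1,2,5,9}; box has {1,5,8,9} → only 3 remains.

294381765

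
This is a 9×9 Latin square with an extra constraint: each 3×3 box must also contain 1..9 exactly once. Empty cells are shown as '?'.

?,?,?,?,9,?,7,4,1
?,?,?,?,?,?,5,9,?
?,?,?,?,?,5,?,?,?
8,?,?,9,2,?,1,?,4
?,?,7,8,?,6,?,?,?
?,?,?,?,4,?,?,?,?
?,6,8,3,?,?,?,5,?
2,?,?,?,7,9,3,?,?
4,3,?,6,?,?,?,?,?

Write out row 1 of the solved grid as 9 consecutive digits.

r1c4 = 2: row 1 has {1,4,7,9}; col 4 has {3,6,8,9}; box has {5,9} → only 2 remains.
r4c2 = 5: row 4 has {1,2,4,8,9}; col 2 has {3,6}; box has {7,8} → only 5 remains.
r7c5 = 1: row 7 has {3,5,6,8}; col 5 has {2,4,7,9}; box has {3,6,7,9} → only 1 remains.
r8c2 = 1: row 8 has {2,3,7,9}; col 2 has {3,5,6}; box has {2,3,4,6,8} → only 1 remains.
r8c3 = 5: row 8 has {1,2,3,7,9}; col 3 has {7,8}; box has {1,2,3,4,6,8} → only 5 remains.
r8c4 = 4: row 8 has {1,2,3,5,7,9}; col 4 has {2,3,6,8,9}; box has {1,3,6,7,9} → only 4 remains.
r9c3 = 9: row 9 has {3,4,6}; col 3 has {5,7,8}; box has {1,2,3,4,5,6,8} → only 9 remains.
r1c2 = 8: row 1 has {1,2,4,7,9}; col 2 has {1,3,5,6}; box has {} → only 8 remains.
r1c6 = 3: row 1 has {1,2,4,7,8,9}; col 6 has {5,6,9}; box has {2,5,9} → only 3 remains.
r4c6 = 7: row 4 has {1,2,4,5,8,9}; col 6 has {3,5,6,9}; box has {2,4,6,8,9} → only 7 remains.
r6c6 = 1: row 6 has {4}; col 6 has {3,5,6,7,9}; box has {2,4,6,7,8,9} → only 1 remains.
r7c1 = 7: row 7 has {1,3,5,6,8}; col 1 has {2,4,8}; box has {1,2,3,4,5,6,8,9} → only 7 remains.
r7c6 = 2: row 7 has {1,3,5,6,7,8}; col 6 has {1,3,5,6,7,9}; box has {1,3,4,6,7,9} → only 2 remains.
r7c9 = 9: row 7 has {1,2,3,5,6,7,8}; col 9 has {1,4}; box has {3,5} → only 9 remains.
r9c6 = 8: row 9 has {3,4,6,9}; col 6 has {1,2,3,5,6,7,9}; box has {1,2,3,4,6,7,9} → only 8 remains.
r9c7 = 2: row 9 has {3,4,6,8,9}; col 7 has {1,3,5,7}; box has {3,5,9} → only 2 remains.
r9c9 = 7: row 9 has {2,3,4,6,8,9}; col 9 has {1,4,9}; box has {2,3,5,9} → only 7 remains.
r1c3 = 6: row 1 has {1,2,3,4,7,8,9}; col 3 has {5,7,8,9}; box has {8} → only 6 remains.
r2c6 = 4: row 2 has {5,9}; col 6 has {1,2,3,5,6,7,8,9}; box has {2,3,5,9} → only 4 remains.
r4c3 = 3: row 4 has {1,2,4,5,7,8,9}; col 3 has {5,6,7,8,9}; box has {5,7,8} → only 3 remains.
r4c8 = 6: row 4 has {1,2,3,4,5,7,8,9}; col 8 has {4,5,9}; box has {1,4} → only 6 remains.
r5c7 = 9: row 5 has {6,7,8}; col 7 has {1,2,3,5,7}; box has {1,4,6} → only 9 remains.
r6c3 = 2: row 6 has {1,4}; col 3 has {3,5,6,7,8,9}; box has {3,5,7,8} → only 2 remains.
r6c4 = 5: row 6 has {1,2,4}; col 4 has {2,3,4,6,8,9}; box has {1,2,4,6,7,8,9} → only 5 remains.
r6c7 = 8: row 6 has {1,2,4,5}; col 7 has {1,2,3,5,7,9}; box has {1,4,6,9} → only 8 remains.
r6c9 = 3: row 6 has {1,2,4,5,8}; col 9 has {1,4,7,9}; box has {1,4,6,8,9} → only 3 remains.
r7c7 = 4: row 7 has {1,2,3,5,6,7,8,9}; col 7 has {1,2,3,5,7,8,9}; box has {2,3,5,7,9} → only 4 remains.
r8c8 = 8: row 8 has {1,2,3,4,5,7,9}; col 8 has {4,5,6,9}; box has {2,3,4,5,7,9} → only 8 remains.
r8c9 = 6: row 8 has {1,2,3,4,5,7,8,9}; col 9 has {1,3,4,7,9}; box has {2,3,4,5,7,8,9} → only 6 remains.
r9c5 = 5: row 9 has {2,3,4,6,7,8,9}; col 5 has {1,2,4,7,9}; box has {1,2,3,4,6,7,8,9} → only 5 remains.
r9c8 = 1: row 9 has {2,3,4,5,6,7,8,9}; col 8 has {4,5,6,8,9}; box has {2,3,4,5,6,7,8,9} → only 1 remains.
r1c1 = 5: row 1 has {1,2,3,4,6,7,8,9}; col 1 has {2,4,7,8}; box has {6,8} → only 5 remains.

586293741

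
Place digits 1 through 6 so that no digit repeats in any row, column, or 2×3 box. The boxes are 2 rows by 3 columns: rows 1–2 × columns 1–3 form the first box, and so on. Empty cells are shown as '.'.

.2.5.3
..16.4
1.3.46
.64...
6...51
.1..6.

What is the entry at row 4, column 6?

row 1, column 1 = 4 (sole candidate).
row 1, column 3 = 6 (sole candidate).
row 1, column 5 = 1 (sole candidate).
row 2, column 5 = 2 (sole candidate).
row 3, column 2 = 5 (sole candidate).
row 3, column 4 = 2 (sole candidate).
row 4, column 1 = 2 (sole candidate).
row 4, column 5 = 3 (sole candidate).
row 4, column 6 = 5: row 4 has {2,3,4,6}; col 6 has {1,3,4,6}; box has {2,3,4,6} → only 5 remains.

5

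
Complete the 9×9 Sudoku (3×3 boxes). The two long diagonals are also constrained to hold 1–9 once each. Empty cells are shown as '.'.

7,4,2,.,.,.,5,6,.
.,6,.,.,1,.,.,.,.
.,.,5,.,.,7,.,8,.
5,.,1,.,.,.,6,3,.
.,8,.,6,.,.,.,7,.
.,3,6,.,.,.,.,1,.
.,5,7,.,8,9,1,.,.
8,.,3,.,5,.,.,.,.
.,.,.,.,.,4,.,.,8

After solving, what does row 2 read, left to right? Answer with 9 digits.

row 6, column 6 = 2 (sole candidate).
row 9, column 3 = 9 (sole candidate).
row 2, column 3 = 8: row 2 has {1,6}; col 3 has {1,2,3,5,6,7,9}; box has {2,4,5,6,7} → only 8 remains.
row 4, column 6 = 8 (sole candidate).
row 5, column 3 = 4 (sole candidate).
row 6, column 1 = 9 (sole candidate).
row 1, column 6 = 3 (sole candidate).
row 2, column 1 = 3: row 2 has {1,6,8}; col 1 has {5,7,8,9}; box has {2,4,5,6,7,8} → only 3 remains.
row 2, column 6 = 5: row 2 has {1,3,6,8}; col 6 has {2,3,4,7,8,9}; box has {1,3,7} → only 5 remains.
row 3, column 1 = 1 (sole candidate).
row 3, column 2 = 9 (sole candidate).
row 5, column 1 = 2 (sole candidate).
row 5, column 6 = 1 (sole candidate).
row 5, column 7 = 9 (sole candidate).
row 5, column 9 = 5 (sole candidate).
row 6, column 9 = 4 (sole candidate).
row 8, column 6 = 6 (sole candidate).
row 9, column 1 = 6 (sole candidate).
row 1, column 5 = 9 (sole candidate).
row 1, column 9 = 1 (sole candidate).
row 4, column 2 = 7 (sole candidate).
row 4, column 5 = 4 (sole candidate).
row 4, column 9 = 2 (sole candidate).
row 5, column 5 = 3 (sole candidate).
row 6, column 4 = 5 (sole candidate).
row 6, column 5 = 7 (sole candidate).
row 6, column 7 = 8 (sole candidate).
row 7, column 1 = 4 (sole candidate).
row 7, column 8 = 2 (sole candidate).
row 8, column 2 = 2 (sole candidate).
row 9, column 2 = 1 (sole candidate).
row 9, column 5 = 2 (sole candidate).
row 9, column 8 = 5 (sole candidate).
row 1, column 4 = 8 (sole candidate).
row 3, column 5 = 6 (sole candidate).
row 3, column 7 = 4 (sole candidate).
row 3, column 9 = 3 (sole candidate).
row 4, column 4 = 9 (sole candidate).
row 7, column 4 = 3 (sole candidate).
row 7, column 9 = 6 (sole candidate).
row 8, column 7 = 7 (sole candidate).
row 8, column 8 = 4 (sole candidate).
row 8, column 9 = 9 (sole candidate).
row 9, column 4 = 7 (sole candidate).
row 9, column 7 = 3 (sole candidate).
row 2, column 7 = 2: row 2 has {1,3,5,6,8}; col 7 has {1,3,4,5,6,7,8,9}; box has {1,3,4,5,6,8} → only 2 remains.
row 2, column 8 = 9: row 2 has {1,2,3,5,6,8}; col 8 has {1,2,3,4,5,6,7,8}; box has {1,2,3,4,5,6,8}; anti-diagonal has {1,2,3,4,5,6,7,8} → only 9 remains.
row 2, column 9 = 7: row 2 has {1,2,3,5,6,8,9}; col 9 has {1,2,3,4,5,6,8,9}; box has {1,2,3,4,5,6,8,9} → only 7 remains.
row 3, column 4 = 2 (sole candidate).
row 8, column 4 = 1 (sole candidate).
row 2, column 4 = 4: row 2 has {1,2,3,5,6,7,8,9}; col 4 has {1,2,3,5,6,7,8,9}; box has {1,2,3,5,6,7,8,9} → only 4 remains.

368415297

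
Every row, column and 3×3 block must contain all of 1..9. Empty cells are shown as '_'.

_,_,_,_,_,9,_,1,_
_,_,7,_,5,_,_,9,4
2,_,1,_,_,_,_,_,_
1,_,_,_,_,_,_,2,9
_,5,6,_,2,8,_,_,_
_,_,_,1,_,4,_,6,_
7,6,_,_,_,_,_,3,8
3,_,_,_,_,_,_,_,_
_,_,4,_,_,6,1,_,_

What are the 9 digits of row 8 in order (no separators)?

row 2, column 6 = 1: in row 2, 1 can only go here (every other open cell in that row sees a 1).
row 3, column 2 = 9: in row 3, 9 can only go here (every other open cell in that row sees a 9).
row 5, column 9 = 1: in row 5, 1 can only go here (every other open cell in that row sees a 1).
row 7, column 5 = 1: in row 7, 1 can only go here (every other open cell in that row sees a 1).
row 8, column 2 = 1: in row 8, 1 can only go here (every other open cell in that row sees a 1).
row 3, column 8 = 8: in column 8, 8 can only go here (every other open cell in that column sees an 8).
Singles propagation stalls before every target cell is settled. Branch on row 2, column 1 (candidates {6,8}).
  Try row 2, column 1 = 8: this forces row 2, column 2=3, row 6, column 1=9, row 9, column 1=5, row 9, column 8=7, row 9, column 9=2, row 1, column 2=4, row 1, column 3=5, row 5, column 1=4; then row 5, column 8 has no candidate left — contradiction.
So row 2, column 1 = 6.
Singles propagation stalls before every target cell is settled. Branch on row 2, column 7 (candidates {2,3}).
  Try row 2, column 7 = 3: this forces row 2, column 2=8, row 2, column 4=2, row 9, column 2=2, row 5, column 4=3, row 5, column 1=9, row 6, column 1=8, row 9, column 1=5, row 9, column 8=7; then row 9, column 9 has no candidate left — contradiction.
So row 2, column 7 = 2.
row 1, column 4 = 2 (hidden single in row 1).
Singles propagation stalls before every target cell is settled. Branch on row 5, column 1 (candidates {4,9}).
  Try row 5, column 1 = 9: this forces row 6, column 1=8, row 9, column 1=5, row 9, column 8=7, row 9, column 9=2, row 1, column 1=4, row 4, column 3=3, row 5, column 8=4, row 6, column 3=2; then column 2 has no cell left for 2 — contradiction.
So row 5, column 1 = 4.
row 5, column 8 = 7 (sole candidate).
row 9, column 8 = 5 (sole candidate).
row 5, column 7 = 3 (sole candidate).
row 6, column 9 = 5 (sole candidate).
row 8, column 8 = 4: row 8 has {1,3}; col 8 has {1,2,3,5,6,7,8,9}; box has {1,3,5,8} → only 4 remains.
row 5, column 4 = 9 (sole candidate).
row 6, column 7 = 8 (sole candidate).
row 7, column 7 = 9 (sole candidate).
row 4, column 7 = 4 (sole candidate).
row 6, column 1 = 9 (sole candidate).
row 9, column 1 = 8 (sole candidate).
row 9, column 2 = 2 (sole candidate).
row 9, column 9 = 7 (sole candidate).
row 1, column 1 = 5 (sole candidate).
row 7, column 3 = 5 (sole candidate).
row 7, column 4 = 4 (sole candidate).
row 7, column 6 = 2 (sole candidate).
row 8, column 3 = 9: row 8 has {1,3,4}; col 3 has {1,4,5,6,7}; box has {1,2,3,4,5,6,7,8} → only 9 remains.
row 8, column 7 = 6: row 8 has {1,3,4,9}; col 7 has {1,2,3,4,8,9}; box has {1,3,4,5,7,8,9} → only 6 remains.
row 8, column 9 = 2: row 8 has {1,3,4,6,9}; col 9 has {1,4,5,7,8,9}; box has {1,3,4,5,6,7,8,9} → only 2 remains.
row 9, column 4 = 3 (sole candidate).
row 9, column 5 = 9 (sole candidate).
row 1, column 7 = 7 (sole candidate).
row 2, column 4 = 8 (sole candidate).
row 3, column 7 = 5 (sole candidate).
row 2, column 2 = 3 (sole candidate).
row 6, column 2 = 7 (sole candidate).
row 6, column 5 = 3 (sole candidate).
row 1, column 3 = 8 (sole candidate).
row 4, column 2 = 8 (sole candidate).
row 4, column 3 = 3 (sole candidate).
row 6, column 3 = 2 (sole candidate).
row 1, column 2 = 4 (sole candidate).
row 1, column 5 = 6 (sole candidate).
row 1, column 9 = 3 (sole candidate).
row 3, column 4 = 7 (sole candidate).
row 3, column 5 = 4 (sole candidate).
row 3, column 6 = 3 (sole candidate).
row 3, column 9 = 6 (sole candidate).
row 4, column 5 = 7 (sole candidate).
row 4, column 6 = 5 (sole candidate).
row 8, column 4 = 5: row 8 has {1,2,3,4,6,9}; col 4 has {1,2,3,4,7,8,9}; box has {1,2,3,4,6,9} → only 5 remains.
row 8, column 5 = 8: row 8 has {1,2,3,4,5,6,9}; col 5 has {1,2,3,4,5,6,7,9}; box has {1,2,3,4,5,6,9} → only 8 remains.
row 8, column 6 = 7: row 8 has {1,2,3,4,5,6,8,9}; col 6 has {1,2,3,4,5,6,8,9}; box has {1,2,3,4,5,6,8,9} → only 7 remains.

319587642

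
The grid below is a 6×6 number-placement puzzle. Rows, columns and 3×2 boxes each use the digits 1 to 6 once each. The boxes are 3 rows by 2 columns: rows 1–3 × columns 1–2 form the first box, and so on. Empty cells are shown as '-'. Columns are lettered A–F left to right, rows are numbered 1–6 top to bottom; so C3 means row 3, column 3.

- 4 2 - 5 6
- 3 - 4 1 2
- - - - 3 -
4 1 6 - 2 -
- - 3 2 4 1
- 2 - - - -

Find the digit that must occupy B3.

A1 = 1: row 1 has {2,4,5,6}; col 1 has {4}; box has {3,4} → only 1 remains.
D1 = 3: row 1 has {1,2,4,5,6}; col 4 has {2,4}; box has {2,4} → only 3 remains.
C2 = 5: row 2 has {1,2,3,4}; col 3 has {2,3,6}; box has {2,3,4} → only 5 remains.
C3 = 1: row 3 has {3}; col 3 has {2,3,5,6}; box has {2,3,4,5} → only 1 remains.
D3 = 6: row 3 has {1,3}; col 4 has {2,3,4}; box has {1,2,3,4,5} → only 6 remains.
F3 = 4: row 3 has {1,3,6}; col 6 has {1,2,6}; box has {1,2,3,5,6} → only 4 remains.
D4 = 5: row 4 has {1,2,4,6}; col 4 has {2,3,4,6}; box has {2,3,6} → only 5 remains.
F4 = 3: row 4 has {1,2,4,5,6}; col 6 has {1,2,4,6}; box has {1,2,4} → only 3 remains.
C6 = 4: row 6 has {2}; col 3 has {1,2,3,5,6}; box has {2,3,5,6} → only 4 remains.
D6 = 1: row 6 has {2,4}; col 4 has {2,3,4,5,6}; box has {2,3,4,5,6} → only 1 remains.
E6 = 6: row 6 has {1,2,4}; col 5 has {1,2,3,4,5}; box has {1,2,3,4} → only 6 remains.
F6 = 5: row 6 has {1,2,4,6}; col 6 has {1,2,3,4,6}; box has {1,2,3,4,6} → only 5 remains.
A2 = 6: row 2 has {1,2,3,4,5}; col 1 has {1,4}; box has {1,3,4} → only 6 remains.
B3 = 5: row 3 has {1,3,4,6}; col 2 has {1,2,3,4}; box has {1,3,4,6} → only 5 remains.

5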